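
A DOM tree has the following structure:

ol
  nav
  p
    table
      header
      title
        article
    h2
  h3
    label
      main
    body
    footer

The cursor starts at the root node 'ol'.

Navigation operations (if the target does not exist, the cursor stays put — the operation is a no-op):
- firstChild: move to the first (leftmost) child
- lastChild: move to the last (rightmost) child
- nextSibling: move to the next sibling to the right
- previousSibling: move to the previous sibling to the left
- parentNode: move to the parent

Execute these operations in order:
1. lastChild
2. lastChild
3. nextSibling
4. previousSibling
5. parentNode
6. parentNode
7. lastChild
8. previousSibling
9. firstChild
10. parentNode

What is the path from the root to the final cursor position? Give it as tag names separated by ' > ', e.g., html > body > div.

After 1 (lastChild): h3
After 2 (lastChild): footer
After 3 (nextSibling): footer (no-op, stayed)
After 4 (previousSibling): body
After 5 (parentNode): h3
After 6 (parentNode): ol
After 7 (lastChild): h3
After 8 (previousSibling): p
After 9 (firstChild): table
After 10 (parentNode): p

Answer: ol > p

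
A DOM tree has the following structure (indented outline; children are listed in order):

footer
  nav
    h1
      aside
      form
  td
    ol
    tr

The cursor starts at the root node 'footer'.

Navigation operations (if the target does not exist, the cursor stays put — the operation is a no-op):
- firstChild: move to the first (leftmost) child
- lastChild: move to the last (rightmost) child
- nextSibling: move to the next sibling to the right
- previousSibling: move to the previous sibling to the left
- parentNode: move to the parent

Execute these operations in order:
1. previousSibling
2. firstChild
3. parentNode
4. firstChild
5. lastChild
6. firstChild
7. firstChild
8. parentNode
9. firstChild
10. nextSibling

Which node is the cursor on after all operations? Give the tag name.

Answer: form

Derivation:
After 1 (previousSibling): footer (no-op, stayed)
After 2 (firstChild): nav
After 3 (parentNode): footer
After 4 (firstChild): nav
After 5 (lastChild): h1
After 6 (firstChild): aside
After 7 (firstChild): aside (no-op, stayed)
After 8 (parentNode): h1
After 9 (firstChild): aside
After 10 (nextSibling): form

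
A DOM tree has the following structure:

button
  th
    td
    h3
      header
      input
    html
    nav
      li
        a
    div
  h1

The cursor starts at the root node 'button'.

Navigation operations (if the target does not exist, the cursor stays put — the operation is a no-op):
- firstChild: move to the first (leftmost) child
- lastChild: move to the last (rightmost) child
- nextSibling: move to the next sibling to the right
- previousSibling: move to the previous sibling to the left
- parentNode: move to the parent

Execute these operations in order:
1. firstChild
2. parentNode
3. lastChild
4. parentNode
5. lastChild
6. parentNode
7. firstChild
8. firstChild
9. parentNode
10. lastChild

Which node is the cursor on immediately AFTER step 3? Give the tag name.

After 1 (firstChild): th
After 2 (parentNode): button
After 3 (lastChild): h1

Answer: h1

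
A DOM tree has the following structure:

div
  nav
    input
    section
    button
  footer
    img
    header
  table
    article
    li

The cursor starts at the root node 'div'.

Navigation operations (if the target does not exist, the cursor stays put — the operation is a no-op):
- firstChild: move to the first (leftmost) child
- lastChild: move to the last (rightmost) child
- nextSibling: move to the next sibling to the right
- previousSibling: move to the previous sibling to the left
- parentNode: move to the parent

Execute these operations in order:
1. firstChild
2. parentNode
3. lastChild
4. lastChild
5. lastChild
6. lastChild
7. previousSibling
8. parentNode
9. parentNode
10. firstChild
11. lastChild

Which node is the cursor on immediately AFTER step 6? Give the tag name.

Answer: li

Derivation:
After 1 (firstChild): nav
After 2 (parentNode): div
After 3 (lastChild): table
After 4 (lastChild): li
After 5 (lastChild): li (no-op, stayed)
After 6 (lastChild): li (no-op, stayed)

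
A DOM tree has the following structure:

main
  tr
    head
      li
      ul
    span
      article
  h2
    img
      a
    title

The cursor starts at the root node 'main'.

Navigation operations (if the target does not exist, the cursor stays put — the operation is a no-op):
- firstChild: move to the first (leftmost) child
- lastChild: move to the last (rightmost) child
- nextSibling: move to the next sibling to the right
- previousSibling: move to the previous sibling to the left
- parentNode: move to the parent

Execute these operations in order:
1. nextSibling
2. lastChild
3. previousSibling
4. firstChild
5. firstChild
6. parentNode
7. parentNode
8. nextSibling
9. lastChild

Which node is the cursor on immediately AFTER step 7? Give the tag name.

After 1 (nextSibling): main (no-op, stayed)
After 2 (lastChild): h2
After 3 (previousSibling): tr
After 4 (firstChild): head
After 5 (firstChild): li
After 6 (parentNode): head
After 7 (parentNode): tr

Answer: tr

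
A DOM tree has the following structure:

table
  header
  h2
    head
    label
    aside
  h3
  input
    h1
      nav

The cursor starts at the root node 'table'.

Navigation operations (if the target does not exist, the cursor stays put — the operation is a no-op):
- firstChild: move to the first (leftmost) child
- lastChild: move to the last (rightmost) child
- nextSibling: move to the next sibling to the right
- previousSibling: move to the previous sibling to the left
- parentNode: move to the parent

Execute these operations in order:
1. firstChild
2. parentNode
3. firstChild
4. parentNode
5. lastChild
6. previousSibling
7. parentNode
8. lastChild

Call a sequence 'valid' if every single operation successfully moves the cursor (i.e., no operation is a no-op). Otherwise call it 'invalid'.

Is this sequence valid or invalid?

After 1 (firstChild): header
After 2 (parentNode): table
After 3 (firstChild): header
After 4 (parentNode): table
After 5 (lastChild): input
After 6 (previousSibling): h3
After 7 (parentNode): table
After 8 (lastChild): input

Answer: valid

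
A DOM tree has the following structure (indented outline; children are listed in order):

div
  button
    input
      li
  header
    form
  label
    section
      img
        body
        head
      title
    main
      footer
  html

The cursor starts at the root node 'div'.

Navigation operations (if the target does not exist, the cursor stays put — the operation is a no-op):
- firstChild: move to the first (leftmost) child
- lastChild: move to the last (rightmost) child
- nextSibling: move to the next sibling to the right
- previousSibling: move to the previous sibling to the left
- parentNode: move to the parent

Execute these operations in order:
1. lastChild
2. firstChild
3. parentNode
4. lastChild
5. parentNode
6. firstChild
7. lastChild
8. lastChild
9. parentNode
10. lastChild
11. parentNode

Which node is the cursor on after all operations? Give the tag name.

Answer: input

Derivation:
After 1 (lastChild): html
After 2 (firstChild): html (no-op, stayed)
After 3 (parentNode): div
After 4 (lastChild): html
After 5 (parentNode): div
After 6 (firstChild): button
After 7 (lastChild): input
After 8 (lastChild): li
After 9 (parentNode): input
After 10 (lastChild): li
After 11 (parentNode): input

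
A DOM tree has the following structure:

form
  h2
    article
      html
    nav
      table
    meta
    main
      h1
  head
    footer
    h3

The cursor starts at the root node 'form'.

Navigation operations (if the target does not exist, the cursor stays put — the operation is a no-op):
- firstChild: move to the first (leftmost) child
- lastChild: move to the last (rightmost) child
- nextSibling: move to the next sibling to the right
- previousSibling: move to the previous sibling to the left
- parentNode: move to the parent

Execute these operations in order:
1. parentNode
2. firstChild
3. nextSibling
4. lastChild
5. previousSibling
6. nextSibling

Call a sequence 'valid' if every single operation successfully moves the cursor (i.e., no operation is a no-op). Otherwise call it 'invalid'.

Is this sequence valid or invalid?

Answer: invalid

Derivation:
After 1 (parentNode): form (no-op, stayed)
After 2 (firstChild): h2
After 3 (nextSibling): head
After 4 (lastChild): h3
After 5 (previousSibling): footer
After 6 (nextSibling): h3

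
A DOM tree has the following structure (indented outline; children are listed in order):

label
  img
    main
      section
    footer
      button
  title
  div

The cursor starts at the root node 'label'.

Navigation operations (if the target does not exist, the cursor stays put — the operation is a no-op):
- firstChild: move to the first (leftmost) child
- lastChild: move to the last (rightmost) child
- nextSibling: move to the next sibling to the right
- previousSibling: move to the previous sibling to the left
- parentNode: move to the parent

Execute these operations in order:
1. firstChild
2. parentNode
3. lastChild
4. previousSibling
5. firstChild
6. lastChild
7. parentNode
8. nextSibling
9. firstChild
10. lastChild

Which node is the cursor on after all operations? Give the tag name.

After 1 (firstChild): img
After 2 (parentNode): label
After 3 (lastChild): div
After 4 (previousSibling): title
After 5 (firstChild): title (no-op, stayed)
After 6 (lastChild): title (no-op, stayed)
After 7 (parentNode): label
After 8 (nextSibling): label (no-op, stayed)
After 9 (firstChild): img
After 10 (lastChild): footer

Answer: footer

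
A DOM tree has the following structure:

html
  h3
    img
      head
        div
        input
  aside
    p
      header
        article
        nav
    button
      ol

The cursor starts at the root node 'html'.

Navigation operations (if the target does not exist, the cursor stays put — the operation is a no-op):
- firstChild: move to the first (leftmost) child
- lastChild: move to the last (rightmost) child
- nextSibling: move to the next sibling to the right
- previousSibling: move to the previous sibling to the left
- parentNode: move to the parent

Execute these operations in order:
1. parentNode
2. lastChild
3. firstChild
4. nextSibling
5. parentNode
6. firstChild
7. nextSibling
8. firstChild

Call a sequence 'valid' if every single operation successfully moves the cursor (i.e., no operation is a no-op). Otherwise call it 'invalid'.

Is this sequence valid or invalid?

After 1 (parentNode): html (no-op, stayed)
After 2 (lastChild): aside
After 3 (firstChild): p
After 4 (nextSibling): button
After 5 (parentNode): aside
After 6 (firstChild): p
After 7 (nextSibling): button
After 8 (firstChild): ol

Answer: invalid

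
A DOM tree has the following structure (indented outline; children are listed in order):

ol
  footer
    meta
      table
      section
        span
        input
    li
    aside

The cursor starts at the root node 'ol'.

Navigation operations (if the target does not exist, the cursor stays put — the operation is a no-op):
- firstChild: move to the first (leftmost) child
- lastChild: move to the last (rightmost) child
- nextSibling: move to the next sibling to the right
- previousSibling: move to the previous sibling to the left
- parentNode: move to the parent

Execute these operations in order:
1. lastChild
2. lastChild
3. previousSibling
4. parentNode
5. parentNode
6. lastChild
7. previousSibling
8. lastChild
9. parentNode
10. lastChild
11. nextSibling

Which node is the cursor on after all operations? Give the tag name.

Answer: aside

Derivation:
After 1 (lastChild): footer
After 2 (lastChild): aside
After 3 (previousSibling): li
After 4 (parentNode): footer
After 5 (parentNode): ol
After 6 (lastChild): footer
After 7 (previousSibling): footer (no-op, stayed)
After 8 (lastChild): aside
After 9 (parentNode): footer
After 10 (lastChild): aside
After 11 (nextSibling): aside (no-op, stayed)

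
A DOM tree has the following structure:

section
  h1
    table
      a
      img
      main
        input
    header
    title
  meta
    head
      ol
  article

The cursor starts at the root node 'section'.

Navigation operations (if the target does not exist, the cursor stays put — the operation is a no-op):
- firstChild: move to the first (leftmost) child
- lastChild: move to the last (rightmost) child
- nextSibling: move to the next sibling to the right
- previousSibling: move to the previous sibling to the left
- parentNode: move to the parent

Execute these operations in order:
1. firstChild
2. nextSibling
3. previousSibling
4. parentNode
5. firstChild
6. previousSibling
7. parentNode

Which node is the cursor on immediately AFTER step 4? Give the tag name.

Answer: section

Derivation:
After 1 (firstChild): h1
After 2 (nextSibling): meta
After 3 (previousSibling): h1
After 4 (parentNode): section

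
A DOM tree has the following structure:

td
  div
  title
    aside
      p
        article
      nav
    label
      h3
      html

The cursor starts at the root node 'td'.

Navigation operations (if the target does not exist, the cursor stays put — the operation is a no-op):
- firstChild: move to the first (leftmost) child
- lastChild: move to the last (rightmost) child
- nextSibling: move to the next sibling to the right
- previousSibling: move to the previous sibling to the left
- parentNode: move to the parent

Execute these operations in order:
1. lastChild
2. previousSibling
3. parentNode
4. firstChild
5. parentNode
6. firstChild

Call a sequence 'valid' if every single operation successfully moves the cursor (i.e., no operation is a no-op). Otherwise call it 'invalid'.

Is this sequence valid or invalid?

After 1 (lastChild): title
After 2 (previousSibling): div
After 3 (parentNode): td
After 4 (firstChild): div
After 5 (parentNode): td
After 6 (firstChild): div

Answer: valid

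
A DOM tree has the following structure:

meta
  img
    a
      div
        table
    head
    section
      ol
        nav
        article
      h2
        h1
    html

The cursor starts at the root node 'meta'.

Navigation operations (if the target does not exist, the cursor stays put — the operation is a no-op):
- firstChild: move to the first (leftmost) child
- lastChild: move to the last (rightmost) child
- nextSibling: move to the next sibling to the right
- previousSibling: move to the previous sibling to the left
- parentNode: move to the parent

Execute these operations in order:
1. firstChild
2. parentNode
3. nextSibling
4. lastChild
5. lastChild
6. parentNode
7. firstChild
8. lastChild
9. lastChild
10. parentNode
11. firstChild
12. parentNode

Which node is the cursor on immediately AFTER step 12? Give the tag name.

Answer: div

Derivation:
After 1 (firstChild): img
After 2 (parentNode): meta
After 3 (nextSibling): meta (no-op, stayed)
After 4 (lastChild): img
After 5 (lastChild): html
After 6 (parentNode): img
After 7 (firstChild): a
After 8 (lastChild): div
After 9 (lastChild): table
After 10 (parentNode): div
After 11 (firstChild): table
After 12 (parentNode): div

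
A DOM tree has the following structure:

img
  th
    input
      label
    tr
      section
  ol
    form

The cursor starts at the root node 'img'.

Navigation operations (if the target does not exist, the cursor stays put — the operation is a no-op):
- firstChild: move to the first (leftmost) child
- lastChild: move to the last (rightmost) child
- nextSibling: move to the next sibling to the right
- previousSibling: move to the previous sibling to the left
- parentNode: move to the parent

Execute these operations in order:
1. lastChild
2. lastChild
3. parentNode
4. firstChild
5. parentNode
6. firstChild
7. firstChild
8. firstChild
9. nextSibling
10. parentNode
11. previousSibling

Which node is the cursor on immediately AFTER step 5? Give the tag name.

Answer: ol

Derivation:
After 1 (lastChild): ol
After 2 (lastChild): form
After 3 (parentNode): ol
After 4 (firstChild): form
After 5 (parentNode): ol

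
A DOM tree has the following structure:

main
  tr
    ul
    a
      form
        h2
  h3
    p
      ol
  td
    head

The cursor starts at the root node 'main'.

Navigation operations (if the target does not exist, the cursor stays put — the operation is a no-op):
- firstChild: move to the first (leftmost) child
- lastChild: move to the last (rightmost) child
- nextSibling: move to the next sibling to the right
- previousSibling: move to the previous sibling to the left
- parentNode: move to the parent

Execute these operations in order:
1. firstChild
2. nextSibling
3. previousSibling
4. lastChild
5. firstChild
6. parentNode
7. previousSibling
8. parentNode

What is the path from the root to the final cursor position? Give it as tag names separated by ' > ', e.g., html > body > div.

Answer: main > tr

Derivation:
After 1 (firstChild): tr
After 2 (nextSibling): h3
After 3 (previousSibling): tr
After 4 (lastChild): a
After 5 (firstChild): form
After 6 (parentNode): a
After 7 (previousSibling): ul
After 8 (parentNode): tr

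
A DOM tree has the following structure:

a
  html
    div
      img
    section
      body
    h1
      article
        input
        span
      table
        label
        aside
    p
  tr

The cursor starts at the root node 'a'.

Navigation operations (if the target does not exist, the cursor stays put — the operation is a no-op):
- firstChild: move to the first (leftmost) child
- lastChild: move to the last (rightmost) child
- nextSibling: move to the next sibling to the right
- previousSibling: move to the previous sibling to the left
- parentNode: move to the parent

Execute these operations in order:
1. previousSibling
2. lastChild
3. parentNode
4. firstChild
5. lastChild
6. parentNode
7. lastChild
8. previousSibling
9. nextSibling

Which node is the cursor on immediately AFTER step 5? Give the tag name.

Answer: p

Derivation:
After 1 (previousSibling): a (no-op, stayed)
After 2 (lastChild): tr
After 3 (parentNode): a
After 4 (firstChild): html
After 5 (lastChild): p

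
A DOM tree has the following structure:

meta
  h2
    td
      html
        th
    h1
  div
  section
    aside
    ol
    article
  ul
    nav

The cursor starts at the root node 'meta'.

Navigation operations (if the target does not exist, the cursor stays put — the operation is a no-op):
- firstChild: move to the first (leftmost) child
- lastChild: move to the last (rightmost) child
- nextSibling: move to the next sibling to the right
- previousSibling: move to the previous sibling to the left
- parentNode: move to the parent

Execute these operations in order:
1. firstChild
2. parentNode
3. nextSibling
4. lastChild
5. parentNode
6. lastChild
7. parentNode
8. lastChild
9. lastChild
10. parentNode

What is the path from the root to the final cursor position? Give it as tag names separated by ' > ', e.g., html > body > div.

Answer: meta > ul

Derivation:
After 1 (firstChild): h2
After 2 (parentNode): meta
After 3 (nextSibling): meta (no-op, stayed)
After 4 (lastChild): ul
After 5 (parentNode): meta
After 6 (lastChild): ul
After 7 (parentNode): meta
After 8 (lastChild): ul
After 9 (lastChild): nav
After 10 (parentNode): ul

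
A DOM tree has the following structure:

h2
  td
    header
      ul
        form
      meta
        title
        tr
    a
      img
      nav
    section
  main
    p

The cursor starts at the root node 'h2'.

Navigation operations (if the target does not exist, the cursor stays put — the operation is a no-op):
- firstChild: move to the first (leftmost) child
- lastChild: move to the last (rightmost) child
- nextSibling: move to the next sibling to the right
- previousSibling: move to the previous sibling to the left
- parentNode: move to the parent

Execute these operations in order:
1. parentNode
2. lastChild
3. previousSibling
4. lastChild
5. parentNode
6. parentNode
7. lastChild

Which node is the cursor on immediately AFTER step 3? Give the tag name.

After 1 (parentNode): h2 (no-op, stayed)
After 2 (lastChild): main
After 3 (previousSibling): td

Answer: td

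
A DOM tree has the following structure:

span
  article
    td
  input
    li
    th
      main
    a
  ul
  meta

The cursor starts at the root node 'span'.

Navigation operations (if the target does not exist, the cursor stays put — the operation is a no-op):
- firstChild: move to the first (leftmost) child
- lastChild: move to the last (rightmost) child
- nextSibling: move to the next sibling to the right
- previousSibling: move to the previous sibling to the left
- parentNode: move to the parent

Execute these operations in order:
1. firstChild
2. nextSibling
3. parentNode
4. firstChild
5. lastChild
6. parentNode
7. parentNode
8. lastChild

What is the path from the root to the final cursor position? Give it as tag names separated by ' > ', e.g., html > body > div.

Answer: span > meta

Derivation:
After 1 (firstChild): article
After 2 (nextSibling): input
After 3 (parentNode): span
After 4 (firstChild): article
After 5 (lastChild): td
After 6 (parentNode): article
After 7 (parentNode): span
After 8 (lastChild): meta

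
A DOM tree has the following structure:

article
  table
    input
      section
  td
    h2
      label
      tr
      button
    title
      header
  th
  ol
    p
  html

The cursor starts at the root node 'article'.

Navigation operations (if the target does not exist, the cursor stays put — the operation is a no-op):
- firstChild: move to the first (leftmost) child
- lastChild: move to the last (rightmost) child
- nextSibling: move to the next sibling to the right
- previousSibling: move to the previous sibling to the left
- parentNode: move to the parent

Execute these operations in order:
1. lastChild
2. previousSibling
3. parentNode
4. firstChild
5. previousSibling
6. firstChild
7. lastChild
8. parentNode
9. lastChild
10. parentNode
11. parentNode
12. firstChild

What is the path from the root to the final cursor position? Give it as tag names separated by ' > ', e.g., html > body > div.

After 1 (lastChild): html
After 2 (previousSibling): ol
After 3 (parentNode): article
After 4 (firstChild): table
After 5 (previousSibling): table (no-op, stayed)
After 6 (firstChild): input
After 7 (lastChild): section
After 8 (parentNode): input
After 9 (lastChild): section
After 10 (parentNode): input
After 11 (parentNode): table
After 12 (firstChild): input

Answer: article > table > input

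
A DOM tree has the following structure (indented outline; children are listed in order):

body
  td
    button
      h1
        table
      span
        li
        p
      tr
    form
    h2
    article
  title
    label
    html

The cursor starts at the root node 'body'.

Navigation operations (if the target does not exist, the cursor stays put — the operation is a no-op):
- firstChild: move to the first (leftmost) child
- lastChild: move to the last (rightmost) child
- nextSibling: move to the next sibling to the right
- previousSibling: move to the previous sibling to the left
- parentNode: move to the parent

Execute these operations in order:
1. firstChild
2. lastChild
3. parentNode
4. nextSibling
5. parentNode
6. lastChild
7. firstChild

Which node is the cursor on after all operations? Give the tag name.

After 1 (firstChild): td
After 2 (lastChild): article
After 3 (parentNode): td
After 4 (nextSibling): title
After 5 (parentNode): body
After 6 (lastChild): title
After 7 (firstChild): label

Answer: label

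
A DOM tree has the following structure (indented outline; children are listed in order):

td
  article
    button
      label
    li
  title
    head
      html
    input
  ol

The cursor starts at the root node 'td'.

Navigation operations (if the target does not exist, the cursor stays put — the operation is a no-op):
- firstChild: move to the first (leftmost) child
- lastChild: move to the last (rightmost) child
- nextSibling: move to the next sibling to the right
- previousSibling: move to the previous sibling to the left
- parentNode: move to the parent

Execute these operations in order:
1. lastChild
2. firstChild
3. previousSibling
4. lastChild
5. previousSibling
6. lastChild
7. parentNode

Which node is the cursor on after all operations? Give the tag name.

After 1 (lastChild): ol
After 2 (firstChild): ol (no-op, stayed)
After 3 (previousSibling): title
After 4 (lastChild): input
After 5 (previousSibling): head
After 6 (lastChild): html
After 7 (parentNode): head

Answer: head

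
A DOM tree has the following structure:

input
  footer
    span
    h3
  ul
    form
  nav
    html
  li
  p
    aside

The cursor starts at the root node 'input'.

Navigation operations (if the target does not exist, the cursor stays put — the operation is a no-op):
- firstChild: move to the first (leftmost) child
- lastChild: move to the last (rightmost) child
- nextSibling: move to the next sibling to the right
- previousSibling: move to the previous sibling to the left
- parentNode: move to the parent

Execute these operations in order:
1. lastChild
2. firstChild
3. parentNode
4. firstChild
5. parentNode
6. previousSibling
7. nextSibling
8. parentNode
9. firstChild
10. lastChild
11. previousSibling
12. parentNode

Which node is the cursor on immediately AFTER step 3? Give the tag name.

Answer: p

Derivation:
After 1 (lastChild): p
After 2 (firstChild): aside
After 3 (parentNode): p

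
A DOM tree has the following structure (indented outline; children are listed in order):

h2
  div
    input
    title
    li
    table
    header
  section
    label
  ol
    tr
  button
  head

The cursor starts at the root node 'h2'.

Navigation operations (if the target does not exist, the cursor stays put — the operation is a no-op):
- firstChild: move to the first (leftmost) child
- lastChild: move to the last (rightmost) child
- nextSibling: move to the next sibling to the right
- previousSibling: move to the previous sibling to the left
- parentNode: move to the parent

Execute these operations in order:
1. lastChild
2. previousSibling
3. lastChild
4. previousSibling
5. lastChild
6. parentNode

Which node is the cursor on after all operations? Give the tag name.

Answer: ol

Derivation:
After 1 (lastChild): head
After 2 (previousSibling): button
After 3 (lastChild): button (no-op, stayed)
After 4 (previousSibling): ol
After 5 (lastChild): tr
After 6 (parentNode): ol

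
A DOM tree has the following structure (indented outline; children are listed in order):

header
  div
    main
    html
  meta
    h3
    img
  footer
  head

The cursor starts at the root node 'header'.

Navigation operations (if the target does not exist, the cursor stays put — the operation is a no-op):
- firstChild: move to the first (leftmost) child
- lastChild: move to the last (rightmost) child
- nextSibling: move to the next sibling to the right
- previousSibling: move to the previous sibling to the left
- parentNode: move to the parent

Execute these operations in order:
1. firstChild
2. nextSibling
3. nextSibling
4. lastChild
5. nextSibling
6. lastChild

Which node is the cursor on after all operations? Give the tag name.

Answer: head

Derivation:
After 1 (firstChild): div
After 2 (nextSibling): meta
After 3 (nextSibling): footer
After 4 (lastChild): footer (no-op, stayed)
After 5 (nextSibling): head
After 6 (lastChild): head (no-op, stayed)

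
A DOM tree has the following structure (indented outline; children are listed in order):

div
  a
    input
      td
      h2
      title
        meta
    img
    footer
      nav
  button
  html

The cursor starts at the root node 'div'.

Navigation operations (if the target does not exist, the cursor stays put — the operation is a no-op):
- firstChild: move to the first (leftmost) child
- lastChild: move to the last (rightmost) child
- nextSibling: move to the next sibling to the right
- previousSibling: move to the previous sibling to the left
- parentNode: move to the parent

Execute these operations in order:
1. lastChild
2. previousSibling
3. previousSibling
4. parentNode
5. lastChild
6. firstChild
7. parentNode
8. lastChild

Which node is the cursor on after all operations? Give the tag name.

Answer: html

Derivation:
After 1 (lastChild): html
After 2 (previousSibling): button
After 3 (previousSibling): a
After 4 (parentNode): div
After 5 (lastChild): html
After 6 (firstChild): html (no-op, stayed)
After 7 (parentNode): div
After 8 (lastChild): html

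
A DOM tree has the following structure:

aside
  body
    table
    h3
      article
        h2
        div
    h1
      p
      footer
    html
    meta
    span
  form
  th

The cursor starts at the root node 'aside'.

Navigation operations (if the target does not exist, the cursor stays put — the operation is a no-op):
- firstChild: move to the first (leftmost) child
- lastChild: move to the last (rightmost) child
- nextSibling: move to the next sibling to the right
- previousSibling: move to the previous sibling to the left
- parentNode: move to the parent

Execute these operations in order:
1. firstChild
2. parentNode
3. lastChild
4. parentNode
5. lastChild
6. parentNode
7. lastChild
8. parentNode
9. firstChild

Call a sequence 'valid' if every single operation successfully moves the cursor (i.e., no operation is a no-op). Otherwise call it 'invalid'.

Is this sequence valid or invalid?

After 1 (firstChild): body
After 2 (parentNode): aside
After 3 (lastChild): th
After 4 (parentNode): aside
After 5 (lastChild): th
After 6 (parentNode): aside
After 7 (lastChild): th
After 8 (parentNode): aside
After 9 (firstChild): body

Answer: valid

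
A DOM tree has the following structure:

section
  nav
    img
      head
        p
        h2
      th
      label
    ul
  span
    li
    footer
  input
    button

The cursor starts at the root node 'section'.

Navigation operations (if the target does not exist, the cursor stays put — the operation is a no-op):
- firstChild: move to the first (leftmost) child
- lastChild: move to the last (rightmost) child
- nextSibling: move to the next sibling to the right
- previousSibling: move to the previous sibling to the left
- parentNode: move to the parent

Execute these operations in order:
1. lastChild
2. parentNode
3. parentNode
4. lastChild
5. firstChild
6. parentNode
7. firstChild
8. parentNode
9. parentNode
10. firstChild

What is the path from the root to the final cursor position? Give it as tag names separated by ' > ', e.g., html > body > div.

After 1 (lastChild): input
After 2 (parentNode): section
After 3 (parentNode): section (no-op, stayed)
After 4 (lastChild): input
After 5 (firstChild): button
After 6 (parentNode): input
After 7 (firstChild): button
After 8 (parentNode): input
After 9 (parentNode): section
After 10 (firstChild): nav

Answer: section > nav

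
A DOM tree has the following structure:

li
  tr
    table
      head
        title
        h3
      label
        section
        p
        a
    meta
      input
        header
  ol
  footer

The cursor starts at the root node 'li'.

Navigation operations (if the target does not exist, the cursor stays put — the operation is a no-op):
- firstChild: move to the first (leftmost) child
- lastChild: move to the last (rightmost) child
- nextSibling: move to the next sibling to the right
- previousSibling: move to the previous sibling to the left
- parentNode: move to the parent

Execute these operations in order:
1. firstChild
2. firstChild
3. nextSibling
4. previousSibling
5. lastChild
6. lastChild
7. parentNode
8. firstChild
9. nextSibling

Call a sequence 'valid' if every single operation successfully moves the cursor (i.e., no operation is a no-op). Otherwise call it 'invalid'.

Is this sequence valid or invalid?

Answer: valid

Derivation:
After 1 (firstChild): tr
After 2 (firstChild): table
After 3 (nextSibling): meta
After 4 (previousSibling): table
After 5 (lastChild): label
After 6 (lastChild): a
After 7 (parentNode): label
After 8 (firstChild): section
After 9 (nextSibling): p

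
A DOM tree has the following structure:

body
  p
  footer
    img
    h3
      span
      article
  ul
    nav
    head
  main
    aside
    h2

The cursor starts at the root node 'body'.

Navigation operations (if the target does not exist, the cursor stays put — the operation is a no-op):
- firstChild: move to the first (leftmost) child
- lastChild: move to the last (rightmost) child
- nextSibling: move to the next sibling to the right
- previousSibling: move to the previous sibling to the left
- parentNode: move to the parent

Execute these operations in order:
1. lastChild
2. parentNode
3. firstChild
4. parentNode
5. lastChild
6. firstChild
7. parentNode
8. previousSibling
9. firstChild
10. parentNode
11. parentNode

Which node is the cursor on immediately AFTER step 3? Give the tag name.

Answer: p

Derivation:
After 1 (lastChild): main
After 2 (parentNode): body
After 3 (firstChild): p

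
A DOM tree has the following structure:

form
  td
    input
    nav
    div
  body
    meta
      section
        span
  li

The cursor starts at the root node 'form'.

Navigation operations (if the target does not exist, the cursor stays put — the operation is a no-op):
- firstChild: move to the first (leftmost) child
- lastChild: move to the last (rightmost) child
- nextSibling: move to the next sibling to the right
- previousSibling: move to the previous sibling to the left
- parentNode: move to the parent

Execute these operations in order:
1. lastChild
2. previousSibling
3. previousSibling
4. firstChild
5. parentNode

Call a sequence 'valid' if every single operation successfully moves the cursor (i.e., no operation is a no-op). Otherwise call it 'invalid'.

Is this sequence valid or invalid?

Answer: valid

Derivation:
After 1 (lastChild): li
After 2 (previousSibling): body
After 3 (previousSibling): td
After 4 (firstChild): input
After 5 (parentNode): td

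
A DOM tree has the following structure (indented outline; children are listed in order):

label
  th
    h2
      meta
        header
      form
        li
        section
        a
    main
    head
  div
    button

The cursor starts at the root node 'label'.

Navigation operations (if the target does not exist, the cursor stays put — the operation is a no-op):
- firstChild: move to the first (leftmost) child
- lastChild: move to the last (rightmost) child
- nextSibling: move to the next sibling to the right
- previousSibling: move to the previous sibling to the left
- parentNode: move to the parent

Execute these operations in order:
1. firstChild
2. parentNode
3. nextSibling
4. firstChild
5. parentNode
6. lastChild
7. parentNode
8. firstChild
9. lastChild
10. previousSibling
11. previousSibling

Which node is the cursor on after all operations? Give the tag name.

Answer: h2

Derivation:
After 1 (firstChild): th
After 2 (parentNode): label
After 3 (nextSibling): label (no-op, stayed)
After 4 (firstChild): th
After 5 (parentNode): label
After 6 (lastChild): div
After 7 (parentNode): label
After 8 (firstChild): th
After 9 (lastChild): head
After 10 (previousSibling): main
After 11 (previousSibling): h2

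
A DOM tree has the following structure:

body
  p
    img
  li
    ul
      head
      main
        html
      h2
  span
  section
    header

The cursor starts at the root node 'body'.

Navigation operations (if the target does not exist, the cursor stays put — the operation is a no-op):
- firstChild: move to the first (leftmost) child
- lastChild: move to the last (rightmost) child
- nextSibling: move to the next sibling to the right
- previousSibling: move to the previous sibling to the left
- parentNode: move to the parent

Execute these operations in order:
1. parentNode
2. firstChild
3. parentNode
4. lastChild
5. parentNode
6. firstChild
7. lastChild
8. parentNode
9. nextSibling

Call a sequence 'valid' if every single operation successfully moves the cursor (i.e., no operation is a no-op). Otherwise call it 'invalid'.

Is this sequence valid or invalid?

Answer: invalid

Derivation:
After 1 (parentNode): body (no-op, stayed)
After 2 (firstChild): p
After 3 (parentNode): body
After 4 (lastChild): section
After 5 (parentNode): body
After 6 (firstChild): p
After 7 (lastChild): img
After 8 (parentNode): p
After 9 (nextSibling): li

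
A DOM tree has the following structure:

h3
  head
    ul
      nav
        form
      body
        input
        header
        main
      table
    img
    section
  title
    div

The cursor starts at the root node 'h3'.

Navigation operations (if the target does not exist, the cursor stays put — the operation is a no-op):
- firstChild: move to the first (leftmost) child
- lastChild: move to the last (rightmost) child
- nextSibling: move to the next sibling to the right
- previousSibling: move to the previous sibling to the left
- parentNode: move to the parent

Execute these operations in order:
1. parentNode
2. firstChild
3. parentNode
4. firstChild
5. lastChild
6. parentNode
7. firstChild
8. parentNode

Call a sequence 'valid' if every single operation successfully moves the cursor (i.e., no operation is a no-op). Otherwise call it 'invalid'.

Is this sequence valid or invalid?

After 1 (parentNode): h3 (no-op, stayed)
After 2 (firstChild): head
After 3 (parentNode): h3
After 4 (firstChild): head
After 5 (lastChild): section
After 6 (parentNode): head
After 7 (firstChild): ul
After 8 (parentNode): head

Answer: invalid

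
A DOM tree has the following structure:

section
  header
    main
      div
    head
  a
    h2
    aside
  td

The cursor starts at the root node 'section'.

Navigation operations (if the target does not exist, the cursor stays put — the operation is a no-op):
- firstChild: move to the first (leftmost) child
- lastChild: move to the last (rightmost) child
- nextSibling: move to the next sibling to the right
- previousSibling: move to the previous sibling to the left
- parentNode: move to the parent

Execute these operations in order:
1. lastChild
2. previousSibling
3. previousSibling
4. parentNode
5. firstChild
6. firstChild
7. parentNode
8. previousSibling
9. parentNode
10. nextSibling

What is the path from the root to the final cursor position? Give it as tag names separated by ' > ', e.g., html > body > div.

After 1 (lastChild): td
After 2 (previousSibling): a
After 3 (previousSibling): header
After 4 (parentNode): section
After 5 (firstChild): header
After 6 (firstChild): main
After 7 (parentNode): header
After 8 (previousSibling): header (no-op, stayed)
After 9 (parentNode): section
After 10 (nextSibling): section (no-op, stayed)

Answer: section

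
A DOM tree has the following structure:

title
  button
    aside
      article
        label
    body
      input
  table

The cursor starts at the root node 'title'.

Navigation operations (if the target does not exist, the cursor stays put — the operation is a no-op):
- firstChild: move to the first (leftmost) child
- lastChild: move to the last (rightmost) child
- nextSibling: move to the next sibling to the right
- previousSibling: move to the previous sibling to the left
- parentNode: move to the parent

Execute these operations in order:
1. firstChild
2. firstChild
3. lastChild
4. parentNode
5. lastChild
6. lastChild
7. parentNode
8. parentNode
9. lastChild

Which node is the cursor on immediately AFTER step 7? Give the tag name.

After 1 (firstChild): button
After 2 (firstChild): aside
After 3 (lastChild): article
After 4 (parentNode): aside
After 5 (lastChild): article
After 6 (lastChild): label
After 7 (parentNode): article

Answer: article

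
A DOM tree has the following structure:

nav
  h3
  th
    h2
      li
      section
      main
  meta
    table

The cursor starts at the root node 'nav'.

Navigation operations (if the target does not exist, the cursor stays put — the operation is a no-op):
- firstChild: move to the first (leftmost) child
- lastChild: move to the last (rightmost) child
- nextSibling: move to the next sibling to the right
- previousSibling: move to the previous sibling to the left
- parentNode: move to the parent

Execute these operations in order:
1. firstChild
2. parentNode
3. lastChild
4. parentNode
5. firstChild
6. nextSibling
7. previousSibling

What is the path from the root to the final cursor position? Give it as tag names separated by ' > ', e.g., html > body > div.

After 1 (firstChild): h3
After 2 (parentNode): nav
After 3 (lastChild): meta
After 4 (parentNode): nav
After 5 (firstChild): h3
After 6 (nextSibling): th
After 7 (previousSibling): h3

Answer: nav > h3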